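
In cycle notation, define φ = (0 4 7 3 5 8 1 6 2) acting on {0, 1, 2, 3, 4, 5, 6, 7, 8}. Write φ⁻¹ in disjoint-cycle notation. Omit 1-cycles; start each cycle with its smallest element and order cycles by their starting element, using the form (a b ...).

Inverting a permutation written in cycle notation just reverses the order within every cycle.
After reversing and putting each cycle's least element first, φ⁻¹ = (0 2 6 1 8 5 3 7 4).

(0 2 6 1 8 5 3 7 4)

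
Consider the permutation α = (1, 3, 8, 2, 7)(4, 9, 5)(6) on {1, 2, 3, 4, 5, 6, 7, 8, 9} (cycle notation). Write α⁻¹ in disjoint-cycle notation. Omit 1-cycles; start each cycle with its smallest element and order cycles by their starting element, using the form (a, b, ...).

If α sends a → b within a cycle, α⁻¹ sends b → a; equivalently, reverse each cycle.
Reversing each cycle of α and rotating so the smallest element leads gives (1, 7, 2, 8, 3)(4, 5, 9).

(1, 7, 2, 8, 3)(4, 5, 9)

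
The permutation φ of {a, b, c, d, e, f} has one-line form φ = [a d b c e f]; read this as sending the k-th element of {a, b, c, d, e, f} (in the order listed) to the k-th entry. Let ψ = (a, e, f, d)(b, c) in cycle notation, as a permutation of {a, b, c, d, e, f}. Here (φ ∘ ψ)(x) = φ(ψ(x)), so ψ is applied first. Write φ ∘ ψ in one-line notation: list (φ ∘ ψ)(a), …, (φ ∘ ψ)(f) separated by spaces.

For each element, apply ψ then φ: a → e → e; b → c → b; c → b → d; d → a → a; e → f → f; f → d → c.
Collecting the images, φ ∘ ψ = [e b d a f c].

e b d a f c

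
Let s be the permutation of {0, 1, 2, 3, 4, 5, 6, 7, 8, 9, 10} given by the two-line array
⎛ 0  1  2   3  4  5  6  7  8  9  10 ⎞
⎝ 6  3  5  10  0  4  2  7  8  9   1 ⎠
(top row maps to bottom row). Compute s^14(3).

Tracing 3 → 10 → … returns to 3 after 3 steps, so 3 lies in a 3-cycle (1, 3, 10).
On a 3-cycle, s^3 is the identity, so s^14 = s^2 there (14 ≡ 2 mod 3).
Stepping 2 places around the cycle: 3 → 10 → 1.

1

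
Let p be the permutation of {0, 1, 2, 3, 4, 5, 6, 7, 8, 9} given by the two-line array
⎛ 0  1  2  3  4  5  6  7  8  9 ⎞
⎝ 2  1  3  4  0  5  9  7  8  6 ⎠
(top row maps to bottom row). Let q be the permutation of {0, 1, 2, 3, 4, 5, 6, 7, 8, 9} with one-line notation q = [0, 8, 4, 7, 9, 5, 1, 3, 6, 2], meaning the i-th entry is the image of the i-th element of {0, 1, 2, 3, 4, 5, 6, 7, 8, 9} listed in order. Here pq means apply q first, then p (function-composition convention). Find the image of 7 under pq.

4

First apply q: q(7) = 3, then p(3) = 4. Thus (pq)(7) = 4.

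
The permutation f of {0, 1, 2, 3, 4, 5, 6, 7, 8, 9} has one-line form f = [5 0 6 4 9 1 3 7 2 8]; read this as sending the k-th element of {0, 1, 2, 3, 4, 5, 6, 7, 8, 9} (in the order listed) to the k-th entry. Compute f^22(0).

Tracing 0 → 5 → … returns to 0 after 3 steps, so 0 lies in a 3-cycle (0 5 1).
Since the cycle has length 3, f^22 acts on it the same as f^1 (22 mod 3 = 1).
Stepping 1 place around the cycle: 0 → 5.

5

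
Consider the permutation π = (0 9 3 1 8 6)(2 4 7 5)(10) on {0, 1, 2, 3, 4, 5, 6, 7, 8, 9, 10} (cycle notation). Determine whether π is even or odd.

The cycle lengths are 6, 4, 1.
A cycle of length ℓ contributes ℓ−1 transpositions, so π is a product of 5 + 3 = 8 transpositions — even.

even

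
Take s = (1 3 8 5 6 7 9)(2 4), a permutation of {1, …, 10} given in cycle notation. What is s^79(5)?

5 lies in the 7-cycle (1 3 8 5 6 7 9).
On a 7-cycle, s^7 is the identity, so s^79 = s^2 there (79 ≡ 2 mod 7).
Advancing 2 steps from 5: 5 → 6 → 7.

7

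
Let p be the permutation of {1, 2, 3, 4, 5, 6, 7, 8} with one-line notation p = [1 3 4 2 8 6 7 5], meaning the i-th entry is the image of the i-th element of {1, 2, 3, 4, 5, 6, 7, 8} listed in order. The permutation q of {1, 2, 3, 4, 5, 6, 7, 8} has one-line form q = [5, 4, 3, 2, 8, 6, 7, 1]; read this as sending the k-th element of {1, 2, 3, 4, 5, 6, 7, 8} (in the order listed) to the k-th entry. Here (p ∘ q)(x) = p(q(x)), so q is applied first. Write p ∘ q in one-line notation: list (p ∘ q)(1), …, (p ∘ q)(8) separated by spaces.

8 2 4 3 5 6 7 1

(p ∘ q)(x) = p(q(x)). Computing each image: p(q(1)) = p(5) = 8, p(q(2)) = p(4) = 2, p(q(3)) = p(3) = 4, p(q(4)) = p(2) = 3, p(q(5)) = p(8) = 5, p(q(6)) = p(6) = 6, p(q(7)) = p(7) = 7, p(q(8)) = p(1) = 1.
Hence p ∘ q = [8 2 4 3 5 6 7 1].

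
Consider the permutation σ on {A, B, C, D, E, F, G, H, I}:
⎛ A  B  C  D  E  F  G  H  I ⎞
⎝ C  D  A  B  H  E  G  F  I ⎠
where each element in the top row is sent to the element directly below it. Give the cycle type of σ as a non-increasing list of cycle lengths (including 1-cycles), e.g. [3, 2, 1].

The disjoint cycles are (A C)(B D)(E H F)(G)(I), with lengths 3, 2, 2, 1, 1 in non-increasing order.

[3, 2, 2, 1, 1]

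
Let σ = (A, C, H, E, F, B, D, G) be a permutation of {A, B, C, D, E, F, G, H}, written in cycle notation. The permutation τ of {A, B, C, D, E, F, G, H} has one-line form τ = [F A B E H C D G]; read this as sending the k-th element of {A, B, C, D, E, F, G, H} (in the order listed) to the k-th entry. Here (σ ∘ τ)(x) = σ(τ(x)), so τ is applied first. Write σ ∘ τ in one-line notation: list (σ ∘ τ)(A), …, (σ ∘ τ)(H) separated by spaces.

B C D F E H G A

(σ ∘ τ)(x) = σ(τ(x)). Computing each image: σ(τ(A)) = σ(F) = B, σ(τ(B)) = σ(A) = C, σ(τ(C)) = σ(B) = D, σ(τ(D)) = σ(E) = F, σ(τ(E)) = σ(H) = E, σ(τ(F)) = σ(C) = H, σ(τ(G)) = σ(D) = G, σ(τ(H)) = σ(G) = A.
Hence σ ∘ τ = [B C D F E H G A].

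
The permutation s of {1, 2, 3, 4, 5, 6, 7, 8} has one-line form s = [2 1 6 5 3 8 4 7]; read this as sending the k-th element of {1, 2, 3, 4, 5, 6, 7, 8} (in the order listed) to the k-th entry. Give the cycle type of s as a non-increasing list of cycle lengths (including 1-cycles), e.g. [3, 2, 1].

[6, 2]

The disjoint cycles are (1 2)(3 6 8 7 4 5), with lengths 6, 2 in non-increasing order.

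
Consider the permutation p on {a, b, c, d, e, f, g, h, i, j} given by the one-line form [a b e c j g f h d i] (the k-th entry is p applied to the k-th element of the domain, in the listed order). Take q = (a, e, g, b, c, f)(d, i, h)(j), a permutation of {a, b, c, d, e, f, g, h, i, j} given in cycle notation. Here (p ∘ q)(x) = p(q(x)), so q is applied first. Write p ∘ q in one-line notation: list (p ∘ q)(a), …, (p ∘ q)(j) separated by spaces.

j e g d f a b c h i

(p ∘ q)(x) = p(q(x)). Computing each image: p(q(a)) = p(e) = j, p(q(b)) = p(c) = e, p(q(c)) = p(f) = g, p(q(d)) = p(i) = d, p(q(e)) = p(g) = f, p(q(f)) = p(a) = a, p(q(g)) = p(b) = b, p(q(h)) = p(d) = c, p(q(i)) = p(h) = h, p(q(j)) = p(j) = i.
Hence p ∘ q = [j e g d f a b c h i].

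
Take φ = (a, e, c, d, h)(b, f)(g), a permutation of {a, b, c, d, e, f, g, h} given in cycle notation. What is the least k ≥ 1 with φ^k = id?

10

The cycle type of φ is (5, 2, 1).
The order of φ is the least common multiple of its cycle lengths: lcm(5, 2) = 10.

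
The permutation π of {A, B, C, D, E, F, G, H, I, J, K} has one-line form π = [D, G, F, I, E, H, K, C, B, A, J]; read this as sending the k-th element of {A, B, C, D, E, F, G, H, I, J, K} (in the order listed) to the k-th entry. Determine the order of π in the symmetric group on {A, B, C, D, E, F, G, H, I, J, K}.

21

Decomposing into disjoint cycles gives cycle lengths 7, 3, 1.
The order of π is the least common multiple of its cycle lengths: lcm(7, 3) = 21.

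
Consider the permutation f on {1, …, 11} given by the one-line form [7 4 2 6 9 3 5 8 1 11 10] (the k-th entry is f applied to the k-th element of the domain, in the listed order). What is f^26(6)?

Tracing 6 → 3 → … returns to 6 after 4 steps, so 6 lies in a 4-cycle (2, 4, 6, 3).
On a 4-cycle, f^4 is the identity, so f^26 = f^2 there (26 ≡ 2 mod 4).
Advancing 2 steps from 6: 6 → 3 → 2.

2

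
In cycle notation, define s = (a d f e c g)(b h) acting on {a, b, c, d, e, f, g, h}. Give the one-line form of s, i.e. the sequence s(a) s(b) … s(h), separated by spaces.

d h g f c e a b

Each element maps to the next entry in its cycle (wrapping to the front): a→d, b→h, c→g, d→f, e→c, f→e, g→a, h→b.
So the one-line form is d h g f c e a b.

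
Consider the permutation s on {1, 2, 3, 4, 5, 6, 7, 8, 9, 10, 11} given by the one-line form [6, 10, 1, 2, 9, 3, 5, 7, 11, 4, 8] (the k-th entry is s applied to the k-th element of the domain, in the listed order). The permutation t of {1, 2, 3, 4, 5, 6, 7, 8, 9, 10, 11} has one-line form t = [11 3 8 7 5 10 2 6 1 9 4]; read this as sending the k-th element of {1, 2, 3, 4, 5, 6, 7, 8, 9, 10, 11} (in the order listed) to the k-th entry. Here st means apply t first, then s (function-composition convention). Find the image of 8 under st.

3

(st)(8) = s(t(8)). t(8) = 6, then s(6) = 3. So (st)(8) = 3.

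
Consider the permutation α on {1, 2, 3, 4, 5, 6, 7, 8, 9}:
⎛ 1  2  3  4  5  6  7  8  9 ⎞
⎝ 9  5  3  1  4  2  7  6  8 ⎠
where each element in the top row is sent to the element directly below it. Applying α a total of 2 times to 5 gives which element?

Tracing 5 → 4 → … returns to 5 after 7 steps, so 5 lies in a 7-cycle (1 9 8 6 2 5 4).
Stepping 2 places around the cycle: 5 → 4 → 1.

1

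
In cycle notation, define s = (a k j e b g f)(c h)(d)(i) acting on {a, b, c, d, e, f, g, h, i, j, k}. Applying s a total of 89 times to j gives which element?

a

j lies in the 7-cycle (a k j e b g f).
On a 7-cycle, s^7 is the identity, so s^89 = s^5 there (89 ≡ 5 mod 7).
Stepping 5 places around the cycle: j → e → b → g → f → a.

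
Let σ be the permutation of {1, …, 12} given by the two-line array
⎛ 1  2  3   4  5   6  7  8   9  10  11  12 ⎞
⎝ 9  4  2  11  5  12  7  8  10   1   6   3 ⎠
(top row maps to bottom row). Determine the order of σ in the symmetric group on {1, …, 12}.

Writing σ as disjoint cycles, the cycle lengths are 6, 3, 1, 1, 1.
The order is lcm(6, 3) = 6.

6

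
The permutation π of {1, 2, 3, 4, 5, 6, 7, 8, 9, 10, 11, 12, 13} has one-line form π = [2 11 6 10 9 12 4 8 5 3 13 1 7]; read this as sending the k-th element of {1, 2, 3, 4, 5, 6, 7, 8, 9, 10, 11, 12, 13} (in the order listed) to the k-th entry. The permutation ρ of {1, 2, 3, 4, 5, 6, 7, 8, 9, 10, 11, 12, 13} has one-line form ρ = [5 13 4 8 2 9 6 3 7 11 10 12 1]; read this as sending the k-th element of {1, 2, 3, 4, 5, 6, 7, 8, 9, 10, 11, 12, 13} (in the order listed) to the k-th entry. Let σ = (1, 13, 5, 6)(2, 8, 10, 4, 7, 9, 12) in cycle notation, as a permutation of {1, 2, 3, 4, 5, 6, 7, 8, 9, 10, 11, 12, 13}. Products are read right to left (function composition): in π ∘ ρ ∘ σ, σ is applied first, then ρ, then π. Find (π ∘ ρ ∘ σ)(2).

6

Chase 2: σ(2) = 8; ρ(8) = 3; π(3) = 6. Hence (π ∘ ρ ∘ σ)(2) = 6.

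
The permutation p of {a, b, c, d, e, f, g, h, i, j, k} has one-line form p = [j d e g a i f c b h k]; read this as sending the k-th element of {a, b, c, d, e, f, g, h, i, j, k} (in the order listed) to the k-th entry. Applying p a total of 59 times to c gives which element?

Tracing c → e → … returns to c after 5 steps, so c lies in a 5-cycle (a, j, h, c, e).
Powers repeat with period 5 on this cycle, and 59 mod 5 = 4, so p^59(c) = p^4(c).
Stepping 4 places around the cycle: c → e → a → j → h.

h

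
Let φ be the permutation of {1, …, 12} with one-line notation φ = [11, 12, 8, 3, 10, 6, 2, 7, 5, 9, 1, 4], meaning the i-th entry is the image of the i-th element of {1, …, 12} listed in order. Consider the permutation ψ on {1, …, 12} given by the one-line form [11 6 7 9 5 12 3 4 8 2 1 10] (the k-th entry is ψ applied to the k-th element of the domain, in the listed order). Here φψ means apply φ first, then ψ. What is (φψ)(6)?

φ(6) = 6, then ψ(6) = 12; composing gives (φψ)(6) = 12.

12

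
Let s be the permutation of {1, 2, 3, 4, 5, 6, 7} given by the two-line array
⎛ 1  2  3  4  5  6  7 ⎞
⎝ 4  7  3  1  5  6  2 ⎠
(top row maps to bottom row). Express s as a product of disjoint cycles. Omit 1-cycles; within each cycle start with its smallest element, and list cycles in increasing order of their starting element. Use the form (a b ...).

From 1: 1 → 4 → 1, closing the cycle (1 4).
Repeating from the next unused element and collecting all non-trivial cycles gives (1 4)(2 7).

(1 4)(2 7)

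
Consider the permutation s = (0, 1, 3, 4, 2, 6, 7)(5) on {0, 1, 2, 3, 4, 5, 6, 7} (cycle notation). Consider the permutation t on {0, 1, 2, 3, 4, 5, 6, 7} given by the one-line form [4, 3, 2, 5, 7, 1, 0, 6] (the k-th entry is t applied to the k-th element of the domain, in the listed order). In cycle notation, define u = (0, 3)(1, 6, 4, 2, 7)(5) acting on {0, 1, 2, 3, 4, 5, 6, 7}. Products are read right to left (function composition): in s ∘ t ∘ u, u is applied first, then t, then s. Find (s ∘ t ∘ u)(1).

1

(s ∘ t ∘ u)(1) = s(t(u(1))). u(1) = 6, then t(6) = 0, then s(0) = 1, so the result is 1.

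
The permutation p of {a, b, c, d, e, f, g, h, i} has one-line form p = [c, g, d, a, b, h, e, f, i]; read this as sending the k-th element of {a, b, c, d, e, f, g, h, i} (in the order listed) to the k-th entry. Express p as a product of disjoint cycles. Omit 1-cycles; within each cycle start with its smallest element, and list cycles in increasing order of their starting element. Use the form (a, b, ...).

From a: a → c → d → a, closing the cycle (a, c, d).
Continuing from each remaining unvisited element yields (a, c, d)(b, g, e)(f, h).

(a, c, d)(b, g, e)(f, h)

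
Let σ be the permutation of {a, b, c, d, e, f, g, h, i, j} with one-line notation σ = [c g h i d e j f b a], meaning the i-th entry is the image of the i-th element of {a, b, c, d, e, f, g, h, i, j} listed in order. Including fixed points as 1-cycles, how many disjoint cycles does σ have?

1

The cycle decomposition is (a c h f e d i b g j), which has 1 cycle (counting 1-cycles).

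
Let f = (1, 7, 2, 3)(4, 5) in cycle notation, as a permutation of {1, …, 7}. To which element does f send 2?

3

In the cycle (1, 7, 2, 3), 2 is followed by 3, so f(2) = 3.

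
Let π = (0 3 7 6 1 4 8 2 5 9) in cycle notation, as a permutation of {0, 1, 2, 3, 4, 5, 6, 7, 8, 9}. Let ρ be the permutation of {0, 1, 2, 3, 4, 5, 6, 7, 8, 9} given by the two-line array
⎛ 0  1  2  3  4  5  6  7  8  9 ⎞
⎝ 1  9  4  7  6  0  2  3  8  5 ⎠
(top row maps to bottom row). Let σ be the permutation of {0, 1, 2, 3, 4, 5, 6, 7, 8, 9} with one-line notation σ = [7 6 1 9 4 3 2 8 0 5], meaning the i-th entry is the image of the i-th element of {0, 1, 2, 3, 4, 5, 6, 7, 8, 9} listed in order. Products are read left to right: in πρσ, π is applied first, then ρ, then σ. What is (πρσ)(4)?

Chase 4: π(4) = 8; ρ(8) = 8; σ(8) = 0. Hence (πρσ)(4) = 0.

0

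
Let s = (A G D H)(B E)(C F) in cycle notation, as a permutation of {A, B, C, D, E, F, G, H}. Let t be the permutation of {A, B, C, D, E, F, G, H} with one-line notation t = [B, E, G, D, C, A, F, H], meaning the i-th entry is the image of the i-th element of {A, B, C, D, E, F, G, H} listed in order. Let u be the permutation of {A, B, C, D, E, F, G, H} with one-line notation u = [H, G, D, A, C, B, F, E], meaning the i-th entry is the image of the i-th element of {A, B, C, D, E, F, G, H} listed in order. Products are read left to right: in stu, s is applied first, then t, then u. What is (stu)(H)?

Apply the permutations in order: s(H) = A, then t(A) = B, then u(B) = G. So (stu)(H) = G.

G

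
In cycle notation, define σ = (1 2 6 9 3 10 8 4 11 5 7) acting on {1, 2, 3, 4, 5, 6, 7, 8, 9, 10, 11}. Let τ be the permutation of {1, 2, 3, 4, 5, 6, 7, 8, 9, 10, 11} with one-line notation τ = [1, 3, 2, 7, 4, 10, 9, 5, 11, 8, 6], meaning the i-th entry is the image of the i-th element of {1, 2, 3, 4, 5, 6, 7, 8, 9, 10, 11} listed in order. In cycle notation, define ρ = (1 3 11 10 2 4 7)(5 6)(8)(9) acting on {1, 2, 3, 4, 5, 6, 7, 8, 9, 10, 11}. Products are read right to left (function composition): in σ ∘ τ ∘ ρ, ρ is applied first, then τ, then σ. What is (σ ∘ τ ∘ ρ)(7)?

Apply the permutations in order: ρ(7) = 1, then τ(1) = 1, then σ(1) = 2. So (σ ∘ τ ∘ ρ)(7) = 2.

2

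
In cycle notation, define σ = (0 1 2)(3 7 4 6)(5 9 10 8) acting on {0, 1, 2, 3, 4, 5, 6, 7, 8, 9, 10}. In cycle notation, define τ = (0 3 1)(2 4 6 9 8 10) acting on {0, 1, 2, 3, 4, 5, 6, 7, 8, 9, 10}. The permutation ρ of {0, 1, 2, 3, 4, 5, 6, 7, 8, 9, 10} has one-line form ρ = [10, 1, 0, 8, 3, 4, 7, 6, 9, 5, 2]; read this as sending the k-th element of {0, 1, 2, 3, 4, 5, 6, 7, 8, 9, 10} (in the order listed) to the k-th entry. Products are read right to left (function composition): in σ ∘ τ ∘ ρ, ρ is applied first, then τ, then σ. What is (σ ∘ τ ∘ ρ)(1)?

1

Chase 1: ρ(1) = 1; τ(1) = 0; σ(0) = 1. Hence (σ ∘ τ ∘ ρ)(1) = 1.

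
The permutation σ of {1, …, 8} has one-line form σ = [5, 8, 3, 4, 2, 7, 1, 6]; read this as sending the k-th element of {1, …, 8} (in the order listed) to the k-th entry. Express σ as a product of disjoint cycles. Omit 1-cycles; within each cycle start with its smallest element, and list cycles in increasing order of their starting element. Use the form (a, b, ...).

(1, 5, 2, 8, 6, 7)

Iterating σ from 1 gives 1 → 5 → 2 → 8 → 6 → 7 → 1; that is the 6-cycle (1, 5, 2, 8, 6, 7).
Repeating from the next unused element and collecting all non-trivial cycles gives (1, 5, 2, 8, 6, 7).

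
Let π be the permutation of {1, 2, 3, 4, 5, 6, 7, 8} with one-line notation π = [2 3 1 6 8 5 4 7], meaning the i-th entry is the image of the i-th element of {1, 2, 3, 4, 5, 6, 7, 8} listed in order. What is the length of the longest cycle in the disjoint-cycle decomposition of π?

5

Decomposing into disjoint cycles gives (1 2 3)(4 6 5 8 7); the longest has length 5.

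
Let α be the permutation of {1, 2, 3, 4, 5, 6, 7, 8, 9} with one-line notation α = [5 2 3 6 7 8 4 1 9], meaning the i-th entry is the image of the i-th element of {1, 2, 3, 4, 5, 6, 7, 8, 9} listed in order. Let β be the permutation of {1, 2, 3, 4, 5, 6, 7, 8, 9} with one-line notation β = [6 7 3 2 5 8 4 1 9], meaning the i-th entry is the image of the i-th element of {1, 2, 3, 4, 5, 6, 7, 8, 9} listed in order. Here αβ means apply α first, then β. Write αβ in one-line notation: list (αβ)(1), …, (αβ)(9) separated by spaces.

Chase each element through α then β: 1 → 5 → 5; 2 → 2 → 7; 3 → 3 → 3; 4 → 6 → 8; 5 → 7 → 4; 6 → 8 → 1; 7 → 4 → 2; 8 → 1 → 6; 9 → 9 → 9.
Collecting the images, αβ = [5 7 3 8 4 1 2 6 9].

5 7 3 8 4 1 2 6 9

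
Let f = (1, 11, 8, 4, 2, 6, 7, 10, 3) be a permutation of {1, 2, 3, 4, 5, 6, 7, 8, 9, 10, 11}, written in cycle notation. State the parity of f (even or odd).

even

The cycle lengths are 9, 1, 1.
A cycle of length ℓ contributes ℓ−1 transpositions, so f is a product of 8 transpositions — even.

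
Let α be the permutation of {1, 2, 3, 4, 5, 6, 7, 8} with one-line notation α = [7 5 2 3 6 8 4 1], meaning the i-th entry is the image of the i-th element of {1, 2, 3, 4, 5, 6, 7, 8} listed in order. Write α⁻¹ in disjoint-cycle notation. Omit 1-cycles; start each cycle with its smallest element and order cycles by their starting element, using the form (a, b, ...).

(1, 8, 6, 5, 2, 3, 4, 7)

The cycle decomposition of α is (1, 7, 4, 3, 2, 5, 6, 8).
Reversing each cycle (and rotating so the smallest element leads) gives α⁻¹ = (1, 8, 6, 5, 2, 3, 4, 7).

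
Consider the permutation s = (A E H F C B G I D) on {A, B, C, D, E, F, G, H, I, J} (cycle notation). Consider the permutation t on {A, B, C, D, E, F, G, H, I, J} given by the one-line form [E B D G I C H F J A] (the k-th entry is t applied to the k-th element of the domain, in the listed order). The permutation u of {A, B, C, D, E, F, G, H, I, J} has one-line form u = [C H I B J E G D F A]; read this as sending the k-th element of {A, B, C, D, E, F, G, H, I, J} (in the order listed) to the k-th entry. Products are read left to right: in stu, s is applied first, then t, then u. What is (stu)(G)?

A

Apply the permutations in order: s(G) = I, then t(I) = J, then u(J) = A. So (stu)(G) = A.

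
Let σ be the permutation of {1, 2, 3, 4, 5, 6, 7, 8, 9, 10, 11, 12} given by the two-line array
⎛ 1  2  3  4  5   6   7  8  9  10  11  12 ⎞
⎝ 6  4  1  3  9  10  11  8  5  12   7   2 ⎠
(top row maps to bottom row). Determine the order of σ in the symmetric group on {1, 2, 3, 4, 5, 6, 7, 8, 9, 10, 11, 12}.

Decomposing into disjoint cycles gives cycle lengths 7, 2, 2, 1.
Since disjoint cycles commute, ord(σ) = lcm(7, 2, 2) = 14.

14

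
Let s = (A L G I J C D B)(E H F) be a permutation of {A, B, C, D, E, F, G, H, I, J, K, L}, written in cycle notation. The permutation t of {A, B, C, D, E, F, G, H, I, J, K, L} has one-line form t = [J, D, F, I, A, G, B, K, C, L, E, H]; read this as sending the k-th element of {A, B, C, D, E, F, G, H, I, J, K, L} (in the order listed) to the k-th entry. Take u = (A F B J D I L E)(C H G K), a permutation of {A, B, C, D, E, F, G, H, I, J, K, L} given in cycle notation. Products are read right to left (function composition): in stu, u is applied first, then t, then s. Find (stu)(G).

H

Apply the permutations in order: u(G) = K, then t(K) = E, then s(E) = H. So (stu)(G) = H.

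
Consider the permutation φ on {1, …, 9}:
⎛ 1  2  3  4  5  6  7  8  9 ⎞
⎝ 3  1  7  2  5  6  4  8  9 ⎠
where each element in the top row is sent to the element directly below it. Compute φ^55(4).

Tracing 4 → 2 → … returns to 4 after 5 steps, so 4 lies in a 5-cycle (1 3 7 4 2).
Powers repeat with period 5 on this cycle, and 55 mod 5 = 0, so φ^55(4) = φ^0(4).
So φ^55(4) = 4.

4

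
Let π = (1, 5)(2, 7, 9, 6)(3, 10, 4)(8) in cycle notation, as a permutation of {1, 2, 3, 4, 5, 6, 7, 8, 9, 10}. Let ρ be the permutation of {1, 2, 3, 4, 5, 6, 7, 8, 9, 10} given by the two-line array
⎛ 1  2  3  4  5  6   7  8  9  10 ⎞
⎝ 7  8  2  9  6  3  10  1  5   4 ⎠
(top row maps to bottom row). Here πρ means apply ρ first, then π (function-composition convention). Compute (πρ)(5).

ρ(5) = 6, then π(6) = 2; composing gives (πρ)(5) = 2.

2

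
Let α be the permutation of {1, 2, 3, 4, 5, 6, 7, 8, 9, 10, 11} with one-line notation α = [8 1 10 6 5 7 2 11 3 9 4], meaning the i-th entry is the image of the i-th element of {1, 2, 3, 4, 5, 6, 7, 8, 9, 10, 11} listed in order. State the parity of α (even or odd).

In disjoint-cycle form the cycle lengths are 7, 3, 1.
A cycle of length ℓ contributes ℓ−1 transpositions, so α is a product of 6 + 2 = 8 transpositions — even.

even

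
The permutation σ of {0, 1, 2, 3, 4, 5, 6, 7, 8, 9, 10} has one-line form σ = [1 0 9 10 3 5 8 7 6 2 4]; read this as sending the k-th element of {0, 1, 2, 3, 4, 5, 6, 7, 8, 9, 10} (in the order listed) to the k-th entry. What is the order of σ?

The disjoint-cycle form of σ has cycle lengths 3, 2, 2, 2, 1, 1.
The order is lcm(3, 2, 2, 2) = 6.

6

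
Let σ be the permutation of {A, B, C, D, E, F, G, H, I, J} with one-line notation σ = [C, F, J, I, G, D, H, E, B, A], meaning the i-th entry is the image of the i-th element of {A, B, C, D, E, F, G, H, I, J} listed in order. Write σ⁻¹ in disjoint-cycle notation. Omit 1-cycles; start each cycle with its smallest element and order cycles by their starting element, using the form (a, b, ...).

First write σ in disjoint cycles: (A, C, J)(B, F, D, I)(E, G, H).
The inverse reverses every cycle; in canonical form, σ⁻¹ = (A, J, C)(B, I, D, F)(E, H, G).

(A, J, C)(B, I, D, F)(E, H, G)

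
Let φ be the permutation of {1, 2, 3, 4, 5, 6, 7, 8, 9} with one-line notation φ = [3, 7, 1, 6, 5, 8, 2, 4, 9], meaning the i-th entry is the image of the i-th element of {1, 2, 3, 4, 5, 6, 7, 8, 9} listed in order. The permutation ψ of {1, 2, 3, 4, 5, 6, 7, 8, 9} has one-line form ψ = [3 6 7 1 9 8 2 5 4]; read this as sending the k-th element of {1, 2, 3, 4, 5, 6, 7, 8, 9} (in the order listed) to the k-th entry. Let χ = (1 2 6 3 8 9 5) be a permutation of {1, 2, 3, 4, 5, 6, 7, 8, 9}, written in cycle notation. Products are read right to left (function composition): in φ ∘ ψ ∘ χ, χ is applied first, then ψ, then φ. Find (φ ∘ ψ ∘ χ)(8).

(φ ∘ ψ ∘ χ)(8) = φ(ψ(χ(8))). χ(8) = 9, then ψ(9) = 4, then φ(4) = 6, so the result is 6.

6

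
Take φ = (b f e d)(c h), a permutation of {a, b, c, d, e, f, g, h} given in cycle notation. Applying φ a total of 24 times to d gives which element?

d lies in the 4-cycle (b f e d).
Since the cycle has length 4, φ^24 acts on it the same as φ^0 (24 mod 4 = 0).
So φ^24(d) = d.

d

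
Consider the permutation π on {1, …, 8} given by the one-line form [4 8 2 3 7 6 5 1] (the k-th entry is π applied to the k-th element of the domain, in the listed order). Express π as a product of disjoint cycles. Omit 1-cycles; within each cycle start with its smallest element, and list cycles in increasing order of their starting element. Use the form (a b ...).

Start at 1 and follow images: 1 → 4 → 3 → 2 → 8 → 1, giving the cycle (1 4 3 2 8).
Continuing from each remaining unvisited element yields (1 4 3 2 8)(5 7).

(1 4 3 2 8)(5 7)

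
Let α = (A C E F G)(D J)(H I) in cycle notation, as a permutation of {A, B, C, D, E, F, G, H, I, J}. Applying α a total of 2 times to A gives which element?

A lies in the 5-cycle (A C E F G).
Stepping 2 places around the cycle: A → C → E.

E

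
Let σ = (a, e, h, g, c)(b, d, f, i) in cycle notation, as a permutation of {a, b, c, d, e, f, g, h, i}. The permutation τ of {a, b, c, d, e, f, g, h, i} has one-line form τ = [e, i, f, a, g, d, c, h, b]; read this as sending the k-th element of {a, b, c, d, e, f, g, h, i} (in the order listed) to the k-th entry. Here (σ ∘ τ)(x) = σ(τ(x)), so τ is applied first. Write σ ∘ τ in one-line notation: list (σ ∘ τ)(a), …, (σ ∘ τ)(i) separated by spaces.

For each element, apply τ then σ: a → e → h; b → i → b; c → f → i; d → a → e; e → g → c; f → d → f; g → c → a; h → h → g; i → b → d.
So σ ∘ τ in one-line form is h b i e c f a g d.

h b i e c f a g d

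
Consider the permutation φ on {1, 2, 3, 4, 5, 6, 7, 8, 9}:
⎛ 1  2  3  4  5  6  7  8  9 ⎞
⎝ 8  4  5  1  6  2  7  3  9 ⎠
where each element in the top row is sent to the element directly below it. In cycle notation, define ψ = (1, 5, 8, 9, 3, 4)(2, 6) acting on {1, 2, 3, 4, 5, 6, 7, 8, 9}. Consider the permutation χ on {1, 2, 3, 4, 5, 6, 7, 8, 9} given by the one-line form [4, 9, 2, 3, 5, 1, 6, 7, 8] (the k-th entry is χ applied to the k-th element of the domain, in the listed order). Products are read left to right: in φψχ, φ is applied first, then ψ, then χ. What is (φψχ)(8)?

3

(φψχ)(8) = χ(ψ(φ(8))). φ(8) = 3, then ψ(3) = 4, then χ(4) = 3, so the result is 3.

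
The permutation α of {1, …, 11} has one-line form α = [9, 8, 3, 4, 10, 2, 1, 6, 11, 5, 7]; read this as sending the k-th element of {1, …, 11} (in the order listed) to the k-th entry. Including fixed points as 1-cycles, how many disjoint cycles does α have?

5

The cycle decomposition is (1, 9, 11, 7)(2, 8, 6)(3)(4)(5, 10), which has 5 cycles (counting 1-cycles).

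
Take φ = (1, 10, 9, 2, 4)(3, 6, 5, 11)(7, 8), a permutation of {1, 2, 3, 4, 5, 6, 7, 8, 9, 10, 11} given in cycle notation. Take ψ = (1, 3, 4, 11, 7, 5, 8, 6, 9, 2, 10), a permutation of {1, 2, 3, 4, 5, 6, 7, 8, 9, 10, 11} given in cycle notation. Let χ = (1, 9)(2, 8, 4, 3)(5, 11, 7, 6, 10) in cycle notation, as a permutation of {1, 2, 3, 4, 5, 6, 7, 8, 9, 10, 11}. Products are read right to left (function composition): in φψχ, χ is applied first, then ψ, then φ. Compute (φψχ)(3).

9

Apply the permutations in order: χ(3) = 2, then ψ(2) = 10, then φ(10) = 9. So (φψχ)(3) = 9.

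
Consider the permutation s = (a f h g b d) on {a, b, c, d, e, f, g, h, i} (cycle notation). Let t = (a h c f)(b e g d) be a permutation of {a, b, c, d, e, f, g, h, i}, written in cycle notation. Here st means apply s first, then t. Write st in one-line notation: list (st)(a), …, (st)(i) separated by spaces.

(st)(x) = t(s(x)). Computing each image: t(s(a)) = t(f) = a, t(s(b)) = t(d) = b, t(s(c)) = t(c) = f, t(s(d)) = t(a) = h, t(s(e)) = t(e) = g, t(s(f)) = t(h) = c, t(s(g)) = t(b) = e, t(s(h)) = t(g) = d, t(s(i)) = t(i) = i.
Hence st = [a b f h g c e d i].

a b f h g c e d i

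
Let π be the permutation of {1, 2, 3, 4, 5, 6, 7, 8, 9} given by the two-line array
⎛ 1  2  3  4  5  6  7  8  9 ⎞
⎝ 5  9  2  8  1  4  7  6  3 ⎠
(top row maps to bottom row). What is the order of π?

6

Writing π as disjoint cycles, the cycle lengths are 3, 3, 2, 1.
The order is lcm(3, 3, 2) = 6.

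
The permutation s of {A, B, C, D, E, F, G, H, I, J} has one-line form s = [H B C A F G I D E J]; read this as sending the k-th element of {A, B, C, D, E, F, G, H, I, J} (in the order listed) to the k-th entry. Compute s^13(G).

I

Tracing G → I → … returns to G after 4 steps, so G lies in a 4-cycle (E F G I).
Since the cycle has length 4, s^13 acts on it the same as s^1 (13 mod 4 = 1).
Advancing 1 step from G: G → I.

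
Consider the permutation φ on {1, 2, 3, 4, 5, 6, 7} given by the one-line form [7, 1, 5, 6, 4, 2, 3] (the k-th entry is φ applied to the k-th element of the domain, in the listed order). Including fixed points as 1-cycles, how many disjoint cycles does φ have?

The cycle decomposition is (1, 7, 3, 5, 4, 6, 2), which has 1 cycle (counting 1-cycles).

1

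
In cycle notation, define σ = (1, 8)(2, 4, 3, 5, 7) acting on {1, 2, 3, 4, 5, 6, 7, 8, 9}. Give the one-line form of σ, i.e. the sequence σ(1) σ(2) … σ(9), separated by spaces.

8 4 5 3 7 6 2 1 9

Each element maps to the next entry in its cycle (wrapping to the front): 1↦8, 2↦4, 3↦5, 4↦3, 5↦7, 6↦6, 7↦2, 8↦1, 9↦9.
Listing these in domain order gives 8 4 5 3 7 6 2 1 9.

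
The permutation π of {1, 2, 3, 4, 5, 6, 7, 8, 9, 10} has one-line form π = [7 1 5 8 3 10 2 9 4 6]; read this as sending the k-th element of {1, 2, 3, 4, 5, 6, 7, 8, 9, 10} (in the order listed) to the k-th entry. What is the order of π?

6

Writing π as disjoint cycles, the cycle lengths are 3, 3, 2, 2.
The order of π is the least common multiple of its cycle lengths: lcm(3, 3, 2, 2) = 6.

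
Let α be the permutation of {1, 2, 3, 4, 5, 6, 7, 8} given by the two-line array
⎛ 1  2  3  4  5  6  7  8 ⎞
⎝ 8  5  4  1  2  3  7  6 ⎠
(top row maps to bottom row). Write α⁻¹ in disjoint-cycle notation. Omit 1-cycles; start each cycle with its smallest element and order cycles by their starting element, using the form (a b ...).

(1 4 3 6 8)(2 5)

First write α in disjoint cycles: (1 8 6 3 4)(2 5).
The inverse reverses every cycle; in canonical form, α⁻¹ = (1 4 3 6 8)(2 5).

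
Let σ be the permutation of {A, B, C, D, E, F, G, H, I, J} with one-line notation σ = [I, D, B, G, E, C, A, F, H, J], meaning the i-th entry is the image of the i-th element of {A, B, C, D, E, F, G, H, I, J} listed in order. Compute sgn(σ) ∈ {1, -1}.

-1

In disjoint-cycle form the cycle lengths are 8, 1, 1.
A cycle of length ℓ contributes ℓ−1 transpositions, so σ is a product of 7 transpositions — odd.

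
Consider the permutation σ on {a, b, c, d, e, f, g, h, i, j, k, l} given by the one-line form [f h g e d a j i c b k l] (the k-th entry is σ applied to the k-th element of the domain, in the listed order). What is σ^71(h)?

Tracing h → i → … returns to h after 6 steps, so h lies in a 6-cycle (b, h, i, c, g, j).
Powers repeat with period 6 on this cycle, and 71 mod 6 = 5, so σ^71(h) = σ^5(h).
Stepping 5 places around the cycle: h → i → c → g → j → b.

b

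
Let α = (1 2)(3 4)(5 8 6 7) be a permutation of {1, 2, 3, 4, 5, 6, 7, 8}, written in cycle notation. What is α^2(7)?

7 lies in the 4-cycle (5 8 6 7).
Stepping 2 places around the cycle: 7 → 5 → 8.

8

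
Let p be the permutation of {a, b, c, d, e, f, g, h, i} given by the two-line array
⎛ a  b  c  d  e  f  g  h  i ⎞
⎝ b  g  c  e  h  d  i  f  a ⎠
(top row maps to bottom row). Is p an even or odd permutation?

even

In disjoint-cycle form the cycle lengths are 4, 4, 1.
A cycle of length ℓ contributes ℓ−1 transpositions, so p is a product of 3 + 3 = 6 transpositions — even.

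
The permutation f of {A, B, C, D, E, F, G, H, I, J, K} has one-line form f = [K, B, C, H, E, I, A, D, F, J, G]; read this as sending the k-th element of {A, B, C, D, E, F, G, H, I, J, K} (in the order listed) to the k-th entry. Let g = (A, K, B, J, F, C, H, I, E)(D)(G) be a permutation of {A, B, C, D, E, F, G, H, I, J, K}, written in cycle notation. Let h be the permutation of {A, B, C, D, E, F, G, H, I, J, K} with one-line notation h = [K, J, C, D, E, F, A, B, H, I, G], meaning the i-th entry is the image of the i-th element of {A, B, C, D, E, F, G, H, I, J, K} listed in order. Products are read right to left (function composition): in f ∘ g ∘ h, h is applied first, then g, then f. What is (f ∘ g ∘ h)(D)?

H

(f ∘ g ∘ h)(D) = f(g(h(D))). h(D) = D, then g(D) = D, then f(D) = H, so the result is H.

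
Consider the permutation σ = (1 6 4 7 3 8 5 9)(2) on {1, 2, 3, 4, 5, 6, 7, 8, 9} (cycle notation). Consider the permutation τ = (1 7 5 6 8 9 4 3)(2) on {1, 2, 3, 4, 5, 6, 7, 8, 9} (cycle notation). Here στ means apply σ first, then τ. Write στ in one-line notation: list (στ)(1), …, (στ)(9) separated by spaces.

8 2 9 5 4 3 1 6 7

Chase each element through σ then τ: 1 → 6 → 8; 2 → 2 → 2; 3 → 8 → 9; 4 → 7 → 5; 5 → 9 → 4; 6 → 4 → 3; 7 → 3 → 1; 8 → 5 → 6; 9 → 1 → 7.
Collecting the images, στ = [8 2 9 5 4 3 1 6 7].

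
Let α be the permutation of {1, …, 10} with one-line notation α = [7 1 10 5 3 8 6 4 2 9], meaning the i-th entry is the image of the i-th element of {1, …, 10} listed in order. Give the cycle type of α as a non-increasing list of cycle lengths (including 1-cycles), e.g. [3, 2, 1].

The disjoint cycles are (1 7 6 8 4 5 3 10 9 2), with lengths 10 in non-increasing order.

[10]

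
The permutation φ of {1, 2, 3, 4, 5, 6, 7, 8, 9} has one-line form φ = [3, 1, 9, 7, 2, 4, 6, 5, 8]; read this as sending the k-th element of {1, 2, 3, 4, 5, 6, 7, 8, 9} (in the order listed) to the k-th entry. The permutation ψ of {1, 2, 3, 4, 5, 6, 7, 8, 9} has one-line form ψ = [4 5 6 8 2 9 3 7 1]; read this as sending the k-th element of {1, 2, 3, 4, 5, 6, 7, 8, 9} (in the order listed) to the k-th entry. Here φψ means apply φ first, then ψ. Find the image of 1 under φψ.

First apply φ: φ(1) = 3, then ψ(3) = 6. Thus (φψ)(1) = 6.

6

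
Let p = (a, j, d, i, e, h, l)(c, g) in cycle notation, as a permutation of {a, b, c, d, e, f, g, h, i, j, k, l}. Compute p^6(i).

i lies in the 7-cycle (a, j, d, i, e, h, l).
Advancing 6 steps from i: i → e → h → l → a → j → d.

d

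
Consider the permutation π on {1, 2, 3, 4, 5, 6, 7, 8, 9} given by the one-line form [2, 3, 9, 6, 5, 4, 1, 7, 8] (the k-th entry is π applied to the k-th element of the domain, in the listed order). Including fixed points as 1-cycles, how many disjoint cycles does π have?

3

The cycle decomposition is (1 2 3 9 8 7)(4 6)(5), which has 3 cycles (counting 1-cycles).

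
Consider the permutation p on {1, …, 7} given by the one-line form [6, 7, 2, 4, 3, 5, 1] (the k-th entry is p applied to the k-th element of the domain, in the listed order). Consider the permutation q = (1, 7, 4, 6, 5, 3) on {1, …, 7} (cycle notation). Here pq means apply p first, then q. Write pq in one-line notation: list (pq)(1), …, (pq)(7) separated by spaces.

5 4 2 6 1 3 7

(pq)(x) = q(p(x)). Computing each image: q(p(1)) = q(6) = 5, q(p(2)) = q(7) = 4, q(p(3)) = q(2) = 2, q(p(4)) = q(4) = 6, q(p(5)) = q(3) = 1, q(p(6)) = q(5) = 3, q(p(7)) = q(1) = 7.
Hence pq = [5 4 2 6 1 3 7].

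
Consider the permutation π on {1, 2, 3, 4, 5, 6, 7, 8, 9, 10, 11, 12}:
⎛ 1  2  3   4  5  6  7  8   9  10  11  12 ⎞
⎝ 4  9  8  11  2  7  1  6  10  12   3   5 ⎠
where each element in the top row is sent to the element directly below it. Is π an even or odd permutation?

In disjoint-cycle form the cycle lengths are 7, 5.
A cycle is odd iff its length is even; π has 0 even-length cycles, so sgn(π) = (−1)^0 and π is even.

even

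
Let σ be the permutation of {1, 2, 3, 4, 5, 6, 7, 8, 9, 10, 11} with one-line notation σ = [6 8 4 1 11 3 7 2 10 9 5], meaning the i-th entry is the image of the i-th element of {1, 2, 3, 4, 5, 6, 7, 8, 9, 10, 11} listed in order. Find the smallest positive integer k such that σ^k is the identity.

Writing σ as disjoint cycles, the cycle lengths are 4, 2, 2, 2, 1.
The order of σ is the least common multiple of its cycle lengths: lcm(4, 2, 2, 2) = 4.

4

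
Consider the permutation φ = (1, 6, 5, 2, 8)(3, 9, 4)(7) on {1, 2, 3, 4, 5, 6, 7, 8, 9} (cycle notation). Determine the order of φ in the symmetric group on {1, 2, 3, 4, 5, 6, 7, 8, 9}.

The cycle type of φ is (5, 3, 1).
The order of φ is the least common multiple of its cycle lengths: lcm(5, 3) = 15.

15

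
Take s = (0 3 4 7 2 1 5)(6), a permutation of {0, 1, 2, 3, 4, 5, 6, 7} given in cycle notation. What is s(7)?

In the cycle (0 3 4 7 2 1 5), 7 is followed by 2, so s(7) = 2.

2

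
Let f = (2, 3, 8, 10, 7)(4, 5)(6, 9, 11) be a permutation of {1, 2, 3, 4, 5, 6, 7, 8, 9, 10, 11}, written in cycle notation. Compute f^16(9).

11

9 lies in the 3-cycle (6, 9, 11).
On a 3-cycle, f^3 is the identity, so f^16 = f^1 there (16 ≡ 1 mod 3).
Advancing 1 step from 9: 9 → 11.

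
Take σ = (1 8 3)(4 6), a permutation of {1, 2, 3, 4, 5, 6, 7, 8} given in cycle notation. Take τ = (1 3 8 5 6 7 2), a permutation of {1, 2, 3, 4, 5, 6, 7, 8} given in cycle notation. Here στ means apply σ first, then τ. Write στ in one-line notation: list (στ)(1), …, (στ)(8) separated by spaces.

Chase each element through σ then τ: 1 → 8 → 5; 2 → 2 → 1; 3 → 1 → 3; 4 → 6 → 7; 5 → 5 → 6; 6 → 4 → 4; 7 → 7 → 2; 8 → 3 → 8.
So στ in one-line form is 5 1 3 7 6 4 2 8.

5 1 3 7 6 4 2 8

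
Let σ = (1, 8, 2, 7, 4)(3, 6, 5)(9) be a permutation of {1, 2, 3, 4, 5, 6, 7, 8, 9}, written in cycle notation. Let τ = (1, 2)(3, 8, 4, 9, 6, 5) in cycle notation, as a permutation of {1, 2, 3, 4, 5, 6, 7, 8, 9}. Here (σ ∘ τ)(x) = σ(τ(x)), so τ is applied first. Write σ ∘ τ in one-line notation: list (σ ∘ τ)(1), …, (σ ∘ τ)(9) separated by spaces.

7 8 2 9 6 3 4 1 5

(σ ∘ τ)(x) = σ(τ(x)). Computing each image: σ(τ(1)) = σ(2) = 7, σ(τ(2)) = σ(1) = 8, σ(τ(3)) = σ(8) = 2, σ(τ(4)) = σ(9) = 9, σ(τ(5)) = σ(3) = 6, σ(τ(6)) = σ(5) = 3, σ(τ(7)) = σ(7) = 4, σ(τ(8)) = σ(4) = 1, σ(τ(9)) = σ(6) = 5.
Hence σ ∘ τ = [7 8 2 9 6 3 4 1 5].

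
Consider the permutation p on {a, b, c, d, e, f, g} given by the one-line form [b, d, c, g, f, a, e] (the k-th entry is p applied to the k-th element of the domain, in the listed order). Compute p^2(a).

d

Tracing a → b → … returns to a after 6 steps, so a lies in a 6-cycle (a b d g e f).
Advancing 2 steps from a: a → b → d.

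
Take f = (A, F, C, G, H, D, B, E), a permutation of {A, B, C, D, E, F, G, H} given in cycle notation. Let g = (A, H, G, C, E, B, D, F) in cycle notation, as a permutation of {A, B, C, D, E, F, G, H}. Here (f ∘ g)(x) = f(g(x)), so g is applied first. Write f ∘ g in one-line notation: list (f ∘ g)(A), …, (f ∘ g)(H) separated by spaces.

D B A C E F G H

(f ∘ g)(x) = f(g(x)). Computing each image: f(g(A)) = f(H) = D, f(g(B)) = f(D) = B, f(g(C)) = f(E) = A, f(g(D)) = f(F) = C, f(g(E)) = f(B) = E, f(g(F)) = f(A) = F, f(g(G)) = f(C) = G, f(g(H)) = f(G) = H.
Hence f ∘ g = [D B A C E F G H].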